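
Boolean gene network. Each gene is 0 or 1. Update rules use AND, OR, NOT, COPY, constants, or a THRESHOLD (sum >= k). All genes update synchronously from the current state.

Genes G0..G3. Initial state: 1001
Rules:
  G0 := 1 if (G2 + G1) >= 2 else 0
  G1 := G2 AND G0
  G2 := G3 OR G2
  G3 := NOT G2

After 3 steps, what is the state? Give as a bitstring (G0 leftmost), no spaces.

Step 1: G0=(0+0>=2)=0 G1=G2&G0=0&1=0 G2=G3|G2=1|0=1 G3=NOT G2=NOT 0=1 -> 0011
Step 2: G0=(1+0>=2)=0 G1=G2&G0=1&0=0 G2=G3|G2=1|1=1 G3=NOT G2=NOT 1=0 -> 0010
Step 3: G0=(1+0>=2)=0 G1=G2&G0=1&0=0 G2=G3|G2=0|1=1 G3=NOT G2=NOT 1=0 -> 0010

0010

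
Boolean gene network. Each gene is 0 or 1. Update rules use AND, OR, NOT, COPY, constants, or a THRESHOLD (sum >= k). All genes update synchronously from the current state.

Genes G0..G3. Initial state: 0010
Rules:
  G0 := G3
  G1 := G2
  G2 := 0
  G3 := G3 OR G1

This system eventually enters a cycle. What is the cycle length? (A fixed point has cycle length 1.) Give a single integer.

Step 0: 0010
Step 1: G0=G3=0 G1=G2=1 G2=0(const) G3=G3|G1=0|0=0 -> 0100
Step 2: G0=G3=0 G1=G2=0 G2=0(const) G3=G3|G1=0|1=1 -> 0001
Step 3: G0=G3=1 G1=G2=0 G2=0(const) G3=G3|G1=1|0=1 -> 1001
Step 4: G0=G3=1 G1=G2=0 G2=0(const) G3=G3|G1=1|0=1 -> 1001
State from step 4 equals state from step 3 -> cycle length 1

Answer: 1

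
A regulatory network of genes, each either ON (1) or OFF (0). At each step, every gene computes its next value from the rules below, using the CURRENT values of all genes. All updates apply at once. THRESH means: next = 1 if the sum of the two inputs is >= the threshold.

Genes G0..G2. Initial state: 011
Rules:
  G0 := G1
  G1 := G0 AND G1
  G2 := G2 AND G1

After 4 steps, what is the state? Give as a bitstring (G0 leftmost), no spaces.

Step 1: G0=G1=1 G1=G0&G1=0&1=0 G2=G2&G1=1&1=1 -> 101
Step 2: G0=G1=0 G1=G0&G1=1&0=0 G2=G2&G1=1&0=0 -> 000
Step 3: G0=G1=0 G1=G0&G1=0&0=0 G2=G2&G1=0&0=0 -> 000
Step 4: G0=G1=0 G1=G0&G1=0&0=0 G2=G2&G1=0&0=0 -> 000

000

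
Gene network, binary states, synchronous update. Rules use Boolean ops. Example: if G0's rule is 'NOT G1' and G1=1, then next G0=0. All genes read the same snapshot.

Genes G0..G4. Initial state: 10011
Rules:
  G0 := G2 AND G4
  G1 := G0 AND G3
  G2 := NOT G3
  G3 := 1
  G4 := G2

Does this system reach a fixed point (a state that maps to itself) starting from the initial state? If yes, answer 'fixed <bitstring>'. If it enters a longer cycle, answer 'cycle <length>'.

Step 0: 10011
Step 1: G0=G2&G4=0&1=0 G1=G0&G3=1&1=1 G2=NOT G3=NOT 1=0 G3=1(const) G4=G2=0 -> 01010
Step 2: G0=G2&G4=0&0=0 G1=G0&G3=0&1=0 G2=NOT G3=NOT 1=0 G3=1(const) G4=G2=0 -> 00010
Step 3: G0=G2&G4=0&0=0 G1=G0&G3=0&1=0 G2=NOT G3=NOT 1=0 G3=1(const) G4=G2=0 -> 00010
Fixed point reached at step 2: 00010

Answer: fixed 00010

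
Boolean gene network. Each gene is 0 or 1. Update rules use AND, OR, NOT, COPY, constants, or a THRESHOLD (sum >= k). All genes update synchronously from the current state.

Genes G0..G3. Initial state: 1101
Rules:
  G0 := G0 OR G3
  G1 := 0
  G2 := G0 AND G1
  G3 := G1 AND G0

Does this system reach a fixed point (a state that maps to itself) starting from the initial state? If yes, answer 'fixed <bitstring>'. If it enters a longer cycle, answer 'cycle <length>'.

Step 0: 1101
Step 1: G0=G0|G3=1|1=1 G1=0(const) G2=G0&G1=1&1=1 G3=G1&G0=1&1=1 -> 1011
Step 2: G0=G0|G3=1|1=1 G1=0(const) G2=G0&G1=1&0=0 G3=G1&G0=0&1=0 -> 1000
Step 3: G0=G0|G3=1|0=1 G1=0(const) G2=G0&G1=1&0=0 G3=G1&G0=0&1=0 -> 1000
Fixed point reached at step 2: 1000

Answer: fixed 1000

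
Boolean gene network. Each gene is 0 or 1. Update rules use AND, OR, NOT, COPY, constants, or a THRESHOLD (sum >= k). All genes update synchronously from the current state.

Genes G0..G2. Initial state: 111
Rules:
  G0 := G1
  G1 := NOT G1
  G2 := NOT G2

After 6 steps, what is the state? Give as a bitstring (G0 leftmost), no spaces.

Step 1: G0=G1=1 G1=NOT G1=NOT 1=0 G2=NOT G2=NOT 1=0 -> 100
Step 2: G0=G1=0 G1=NOT G1=NOT 0=1 G2=NOT G2=NOT 0=1 -> 011
Step 3: G0=G1=1 G1=NOT G1=NOT 1=0 G2=NOT G2=NOT 1=0 -> 100
Step 4: G0=G1=0 G1=NOT G1=NOT 0=1 G2=NOT G2=NOT 0=1 -> 011
Step 5: G0=G1=1 G1=NOT G1=NOT 1=0 G2=NOT G2=NOT 1=0 -> 100
Step 6: G0=G1=0 G1=NOT G1=NOT 0=1 G2=NOT G2=NOT 0=1 -> 011

011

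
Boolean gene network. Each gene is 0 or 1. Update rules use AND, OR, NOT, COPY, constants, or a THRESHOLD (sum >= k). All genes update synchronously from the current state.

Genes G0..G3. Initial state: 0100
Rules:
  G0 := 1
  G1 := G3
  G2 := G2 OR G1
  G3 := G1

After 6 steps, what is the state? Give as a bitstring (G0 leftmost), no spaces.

Step 1: G0=1(const) G1=G3=0 G2=G2|G1=0|1=1 G3=G1=1 -> 1011
Step 2: G0=1(const) G1=G3=1 G2=G2|G1=1|0=1 G3=G1=0 -> 1110
Step 3: G0=1(const) G1=G3=0 G2=G2|G1=1|1=1 G3=G1=1 -> 1011
Step 4: G0=1(const) G1=G3=1 G2=G2|G1=1|0=1 G3=G1=0 -> 1110
Step 5: G0=1(const) G1=G3=0 G2=G2|G1=1|1=1 G3=G1=1 -> 1011
Step 6: G0=1(const) G1=G3=1 G2=G2|G1=1|0=1 G3=G1=0 -> 1110

1110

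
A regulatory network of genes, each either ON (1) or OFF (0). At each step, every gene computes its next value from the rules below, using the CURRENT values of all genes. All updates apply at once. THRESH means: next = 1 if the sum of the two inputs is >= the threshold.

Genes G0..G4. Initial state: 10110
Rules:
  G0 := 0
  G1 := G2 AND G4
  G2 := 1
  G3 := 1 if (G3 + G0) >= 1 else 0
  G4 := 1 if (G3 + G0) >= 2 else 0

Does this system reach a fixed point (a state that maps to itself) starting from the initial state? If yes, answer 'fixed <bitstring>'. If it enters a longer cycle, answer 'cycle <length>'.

Step 0: 10110
Step 1: G0=0(const) G1=G2&G4=1&0=0 G2=1(const) G3=(1+1>=1)=1 G4=(1+1>=2)=1 -> 00111
Step 2: G0=0(const) G1=G2&G4=1&1=1 G2=1(const) G3=(1+0>=1)=1 G4=(1+0>=2)=0 -> 01110
Step 3: G0=0(const) G1=G2&G4=1&0=0 G2=1(const) G3=(1+0>=1)=1 G4=(1+0>=2)=0 -> 00110
Step 4: G0=0(const) G1=G2&G4=1&0=0 G2=1(const) G3=(1+0>=1)=1 G4=(1+0>=2)=0 -> 00110
Fixed point reached at step 3: 00110

Answer: fixed 00110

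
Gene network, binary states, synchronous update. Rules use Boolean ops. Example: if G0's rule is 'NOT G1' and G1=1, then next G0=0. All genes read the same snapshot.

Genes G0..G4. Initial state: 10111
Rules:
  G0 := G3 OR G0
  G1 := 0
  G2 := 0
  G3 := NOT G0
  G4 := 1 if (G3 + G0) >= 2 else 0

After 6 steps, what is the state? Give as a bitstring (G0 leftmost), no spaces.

Step 1: G0=G3|G0=1|1=1 G1=0(const) G2=0(const) G3=NOT G0=NOT 1=0 G4=(1+1>=2)=1 -> 10001
Step 2: G0=G3|G0=0|1=1 G1=0(const) G2=0(const) G3=NOT G0=NOT 1=0 G4=(0+1>=2)=0 -> 10000
Step 3: G0=G3|G0=0|1=1 G1=0(const) G2=0(const) G3=NOT G0=NOT 1=0 G4=(0+1>=2)=0 -> 10000
Step 4: G0=G3|G0=0|1=1 G1=0(const) G2=0(const) G3=NOT G0=NOT 1=0 G4=(0+1>=2)=0 -> 10000
Step 5: G0=G3|G0=0|1=1 G1=0(const) G2=0(const) G3=NOT G0=NOT 1=0 G4=(0+1>=2)=0 -> 10000
Step 6: G0=G3|G0=0|1=1 G1=0(const) G2=0(const) G3=NOT G0=NOT 1=0 G4=(0+1>=2)=0 -> 10000

10000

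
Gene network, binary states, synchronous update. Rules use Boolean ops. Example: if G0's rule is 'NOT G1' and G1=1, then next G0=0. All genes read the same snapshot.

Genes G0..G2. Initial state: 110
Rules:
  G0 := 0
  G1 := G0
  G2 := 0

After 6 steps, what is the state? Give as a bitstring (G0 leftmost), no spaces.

Step 1: G0=0(const) G1=G0=1 G2=0(const) -> 010
Step 2: G0=0(const) G1=G0=0 G2=0(const) -> 000
Step 3: G0=0(const) G1=G0=0 G2=0(const) -> 000
Step 4: G0=0(const) G1=G0=0 G2=0(const) -> 000
Step 5: G0=0(const) G1=G0=0 G2=0(const) -> 000
Step 6: G0=0(const) G1=G0=0 G2=0(const) -> 000

000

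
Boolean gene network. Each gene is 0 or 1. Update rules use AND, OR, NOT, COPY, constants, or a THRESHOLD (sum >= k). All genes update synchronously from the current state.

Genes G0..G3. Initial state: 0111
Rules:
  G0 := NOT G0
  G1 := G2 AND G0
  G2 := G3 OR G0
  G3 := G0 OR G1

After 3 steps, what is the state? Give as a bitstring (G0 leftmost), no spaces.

Step 1: G0=NOT G0=NOT 0=1 G1=G2&G0=1&0=0 G2=G3|G0=1|0=1 G3=G0|G1=0|1=1 -> 1011
Step 2: G0=NOT G0=NOT 1=0 G1=G2&G0=1&1=1 G2=G3|G0=1|1=1 G3=G0|G1=1|0=1 -> 0111
Step 3: G0=NOT G0=NOT 0=1 G1=G2&G0=1&0=0 G2=G3|G0=1|0=1 G3=G0|G1=0|1=1 -> 1011

1011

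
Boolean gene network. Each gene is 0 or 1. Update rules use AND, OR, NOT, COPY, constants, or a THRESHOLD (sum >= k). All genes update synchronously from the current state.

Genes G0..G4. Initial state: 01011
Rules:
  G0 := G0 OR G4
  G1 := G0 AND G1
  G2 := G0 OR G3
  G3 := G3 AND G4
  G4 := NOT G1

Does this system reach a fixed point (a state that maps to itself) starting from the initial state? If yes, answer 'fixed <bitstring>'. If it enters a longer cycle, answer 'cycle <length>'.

Step 0: 01011
Step 1: G0=G0|G4=0|1=1 G1=G0&G1=0&1=0 G2=G0|G3=0|1=1 G3=G3&G4=1&1=1 G4=NOT G1=NOT 1=0 -> 10110
Step 2: G0=G0|G4=1|0=1 G1=G0&G1=1&0=0 G2=G0|G3=1|1=1 G3=G3&G4=1&0=0 G4=NOT G1=NOT 0=1 -> 10101
Step 3: G0=G0|G4=1|1=1 G1=G0&G1=1&0=0 G2=G0|G3=1|0=1 G3=G3&G4=0&1=0 G4=NOT G1=NOT 0=1 -> 10101
Fixed point reached at step 2: 10101

Answer: fixed 10101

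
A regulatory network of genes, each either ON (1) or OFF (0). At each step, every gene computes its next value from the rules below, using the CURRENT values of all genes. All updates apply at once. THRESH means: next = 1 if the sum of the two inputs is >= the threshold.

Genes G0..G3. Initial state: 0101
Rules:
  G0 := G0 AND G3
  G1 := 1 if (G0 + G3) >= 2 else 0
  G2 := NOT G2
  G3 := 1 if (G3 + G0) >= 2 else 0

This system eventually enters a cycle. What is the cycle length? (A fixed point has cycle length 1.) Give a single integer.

Answer: 2

Derivation:
Step 0: 0101
Step 1: G0=G0&G3=0&1=0 G1=(0+1>=2)=0 G2=NOT G2=NOT 0=1 G3=(1+0>=2)=0 -> 0010
Step 2: G0=G0&G3=0&0=0 G1=(0+0>=2)=0 G2=NOT G2=NOT 1=0 G3=(0+0>=2)=0 -> 0000
Step 3: G0=G0&G3=0&0=0 G1=(0+0>=2)=0 G2=NOT G2=NOT 0=1 G3=(0+0>=2)=0 -> 0010
State from step 3 equals state from step 1 -> cycle length 2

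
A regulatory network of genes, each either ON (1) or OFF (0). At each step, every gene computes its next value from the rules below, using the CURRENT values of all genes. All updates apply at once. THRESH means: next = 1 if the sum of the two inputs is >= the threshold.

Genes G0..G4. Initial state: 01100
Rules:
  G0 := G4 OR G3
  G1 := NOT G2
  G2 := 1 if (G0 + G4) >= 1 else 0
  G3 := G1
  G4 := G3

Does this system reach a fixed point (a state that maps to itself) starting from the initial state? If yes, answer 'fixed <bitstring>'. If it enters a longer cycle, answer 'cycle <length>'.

Step 0: 01100
Step 1: G0=G4|G3=0|0=0 G1=NOT G2=NOT 1=0 G2=(0+0>=1)=0 G3=G1=1 G4=G3=0 -> 00010
Step 2: G0=G4|G3=0|1=1 G1=NOT G2=NOT 0=1 G2=(0+0>=1)=0 G3=G1=0 G4=G3=1 -> 11001
Step 3: G0=G4|G3=1|0=1 G1=NOT G2=NOT 0=1 G2=(1+1>=1)=1 G3=G1=1 G4=G3=0 -> 11110
Step 4: G0=G4|G3=0|1=1 G1=NOT G2=NOT 1=0 G2=(1+0>=1)=1 G3=G1=1 G4=G3=1 -> 10111
Step 5: G0=G4|G3=1|1=1 G1=NOT G2=NOT 1=0 G2=(1+1>=1)=1 G3=G1=0 G4=G3=1 -> 10101
Step 6: G0=G4|G3=1|0=1 G1=NOT G2=NOT 1=0 G2=(1+1>=1)=1 G3=G1=0 G4=G3=0 -> 10100
Step 7: G0=G4|G3=0|0=0 G1=NOT G2=NOT 1=0 G2=(1+0>=1)=1 G3=G1=0 G4=G3=0 -> 00100
Step 8: G0=G4|G3=0|0=0 G1=NOT G2=NOT 1=0 G2=(0+0>=1)=0 G3=G1=0 G4=G3=0 -> 00000
Step 9: G0=G4|G3=0|0=0 G1=NOT G2=NOT 0=1 G2=(0+0>=1)=0 G3=G1=0 G4=G3=0 -> 01000
Step 10: G0=G4|G3=0|0=0 G1=NOT G2=NOT 0=1 G2=(0+0>=1)=0 G3=G1=1 G4=G3=0 -> 01010
Step 11: G0=G4|G3=0|1=1 G1=NOT G2=NOT 0=1 G2=(0+0>=1)=0 G3=G1=1 G4=G3=1 -> 11011
Step 12: G0=G4|G3=1|1=1 G1=NOT G2=NOT 0=1 G2=(1+1>=1)=1 G3=G1=1 G4=G3=1 -> 11111
Step 13: G0=G4|G3=1|1=1 G1=NOT G2=NOT 1=0 G2=(1+1>=1)=1 G3=G1=1 G4=G3=1 -> 10111
Cycle of length 9 starting at step 4 -> no fixed point

Answer: cycle 9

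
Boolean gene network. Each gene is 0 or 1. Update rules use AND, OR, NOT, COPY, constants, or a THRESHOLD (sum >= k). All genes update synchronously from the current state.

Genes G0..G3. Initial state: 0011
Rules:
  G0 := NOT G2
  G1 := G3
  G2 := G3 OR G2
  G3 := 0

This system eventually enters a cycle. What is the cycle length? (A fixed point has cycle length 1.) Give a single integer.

Step 0: 0011
Step 1: G0=NOT G2=NOT 1=0 G1=G3=1 G2=G3|G2=1|1=1 G3=0(const) -> 0110
Step 2: G0=NOT G2=NOT 1=0 G1=G3=0 G2=G3|G2=0|1=1 G3=0(const) -> 0010
Step 3: G0=NOT G2=NOT 1=0 G1=G3=0 G2=G3|G2=0|1=1 G3=0(const) -> 0010
State from step 3 equals state from step 2 -> cycle length 1

Answer: 1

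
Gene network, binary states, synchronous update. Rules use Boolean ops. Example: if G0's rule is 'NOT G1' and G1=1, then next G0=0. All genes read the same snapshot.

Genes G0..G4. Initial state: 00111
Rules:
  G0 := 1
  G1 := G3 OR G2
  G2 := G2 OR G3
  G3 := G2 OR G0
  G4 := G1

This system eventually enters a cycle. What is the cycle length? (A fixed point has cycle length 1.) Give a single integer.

Step 0: 00111
Step 1: G0=1(const) G1=G3|G2=1|1=1 G2=G2|G3=1|1=1 G3=G2|G0=1|0=1 G4=G1=0 -> 11110
Step 2: G0=1(const) G1=G3|G2=1|1=1 G2=G2|G3=1|1=1 G3=G2|G0=1|1=1 G4=G1=1 -> 11111
Step 3: G0=1(const) G1=G3|G2=1|1=1 G2=G2|G3=1|1=1 G3=G2|G0=1|1=1 G4=G1=1 -> 11111
State from step 3 equals state from step 2 -> cycle length 1

Answer: 1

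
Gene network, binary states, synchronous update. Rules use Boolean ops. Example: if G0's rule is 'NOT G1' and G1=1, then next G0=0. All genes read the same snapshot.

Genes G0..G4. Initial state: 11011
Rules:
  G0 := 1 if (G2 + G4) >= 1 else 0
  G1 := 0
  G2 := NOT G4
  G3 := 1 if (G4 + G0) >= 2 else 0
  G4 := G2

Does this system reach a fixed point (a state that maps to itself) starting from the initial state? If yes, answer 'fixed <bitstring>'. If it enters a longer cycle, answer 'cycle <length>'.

Step 0: 11011
Step 1: G0=(0+1>=1)=1 G1=0(const) G2=NOT G4=NOT 1=0 G3=(1+1>=2)=1 G4=G2=0 -> 10010
Step 2: G0=(0+0>=1)=0 G1=0(const) G2=NOT G4=NOT 0=1 G3=(0+1>=2)=0 G4=G2=0 -> 00100
Step 3: G0=(1+0>=1)=1 G1=0(const) G2=NOT G4=NOT 0=1 G3=(0+0>=2)=0 G4=G2=1 -> 10101
Step 4: G0=(1+1>=1)=1 G1=0(const) G2=NOT G4=NOT 1=0 G3=(1+1>=2)=1 G4=G2=1 -> 10011
Step 5: G0=(0+1>=1)=1 G1=0(const) G2=NOT G4=NOT 1=0 G3=(1+1>=2)=1 G4=G2=0 -> 10010
Cycle of length 4 starting at step 1 -> no fixed point

Answer: cycle 4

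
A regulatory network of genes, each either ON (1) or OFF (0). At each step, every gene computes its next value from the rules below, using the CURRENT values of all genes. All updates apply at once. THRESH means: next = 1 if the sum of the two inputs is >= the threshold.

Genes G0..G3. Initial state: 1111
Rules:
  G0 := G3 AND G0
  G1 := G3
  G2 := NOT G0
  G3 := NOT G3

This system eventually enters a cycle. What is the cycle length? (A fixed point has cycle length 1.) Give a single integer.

Step 0: 1111
Step 1: G0=G3&G0=1&1=1 G1=G3=1 G2=NOT G0=NOT 1=0 G3=NOT G3=NOT 1=0 -> 1100
Step 2: G0=G3&G0=0&1=0 G1=G3=0 G2=NOT G0=NOT 1=0 G3=NOT G3=NOT 0=1 -> 0001
Step 3: G0=G3&G0=1&0=0 G1=G3=1 G2=NOT G0=NOT 0=1 G3=NOT G3=NOT 1=0 -> 0110
Step 4: G0=G3&G0=0&0=0 G1=G3=0 G2=NOT G0=NOT 0=1 G3=NOT G3=NOT 0=1 -> 0011
Step 5: G0=G3&G0=1&0=0 G1=G3=1 G2=NOT G0=NOT 0=1 G3=NOT G3=NOT 1=0 -> 0110
State from step 5 equals state from step 3 -> cycle length 2

Answer: 2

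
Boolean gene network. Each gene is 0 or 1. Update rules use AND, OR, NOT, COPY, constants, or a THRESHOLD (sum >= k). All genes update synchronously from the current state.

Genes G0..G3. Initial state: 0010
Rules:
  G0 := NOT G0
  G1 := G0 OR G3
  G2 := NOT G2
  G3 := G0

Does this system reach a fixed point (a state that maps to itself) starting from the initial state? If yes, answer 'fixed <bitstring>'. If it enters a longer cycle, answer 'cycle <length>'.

Answer: cycle 2

Derivation:
Step 0: 0010
Step 1: G0=NOT G0=NOT 0=1 G1=G0|G3=0|0=0 G2=NOT G2=NOT 1=0 G3=G0=0 -> 1000
Step 2: G0=NOT G0=NOT 1=0 G1=G0|G3=1|0=1 G2=NOT G2=NOT 0=1 G3=G0=1 -> 0111
Step 3: G0=NOT G0=NOT 0=1 G1=G0|G3=0|1=1 G2=NOT G2=NOT 1=0 G3=G0=0 -> 1100
Step 4: G0=NOT G0=NOT 1=0 G1=G0|G3=1|0=1 G2=NOT G2=NOT 0=1 G3=G0=1 -> 0111
Cycle of length 2 starting at step 2 -> no fixed point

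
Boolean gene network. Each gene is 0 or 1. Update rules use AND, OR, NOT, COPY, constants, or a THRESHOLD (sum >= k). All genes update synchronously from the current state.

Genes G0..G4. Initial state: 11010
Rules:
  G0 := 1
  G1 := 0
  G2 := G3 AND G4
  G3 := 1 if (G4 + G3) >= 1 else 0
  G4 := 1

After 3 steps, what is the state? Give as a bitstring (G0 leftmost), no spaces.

Step 1: G0=1(const) G1=0(const) G2=G3&G4=1&0=0 G3=(0+1>=1)=1 G4=1(const) -> 10011
Step 2: G0=1(const) G1=0(const) G2=G3&G4=1&1=1 G3=(1+1>=1)=1 G4=1(const) -> 10111
Step 3: G0=1(const) G1=0(const) G2=G3&G4=1&1=1 G3=(1+1>=1)=1 G4=1(const) -> 10111

10111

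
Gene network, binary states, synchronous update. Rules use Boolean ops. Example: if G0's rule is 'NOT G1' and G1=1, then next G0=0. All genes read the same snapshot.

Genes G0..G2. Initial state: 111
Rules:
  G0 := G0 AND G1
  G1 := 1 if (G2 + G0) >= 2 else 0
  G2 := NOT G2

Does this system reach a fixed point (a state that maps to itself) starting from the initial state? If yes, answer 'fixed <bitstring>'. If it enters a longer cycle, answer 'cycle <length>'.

Step 0: 111
Step 1: G0=G0&G1=1&1=1 G1=(1+1>=2)=1 G2=NOT G2=NOT 1=0 -> 110
Step 2: G0=G0&G1=1&1=1 G1=(0+1>=2)=0 G2=NOT G2=NOT 0=1 -> 101
Step 3: G0=G0&G1=1&0=0 G1=(1+1>=2)=1 G2=NOT G2=NOT 1=0 -> 010
Step 4: G0=G0&G1=0&1=0 G1=(0+0>=2)=0 G2=NOT G2=NOT 0=1 -> 001
Step 5: G0=G0&G1=0&0=0 G1=(1+0>=2)=0 G2=NOT G2=NOT 1=0 -> 000
Step 6: G0=G0&G1=0&0=0 G1=(0+0>=2)=0 G2=NOT G2=NOT 0=1 -> 001
Cycle of length 2 starting at step 4 -> no fixed point

Answer: cycle 2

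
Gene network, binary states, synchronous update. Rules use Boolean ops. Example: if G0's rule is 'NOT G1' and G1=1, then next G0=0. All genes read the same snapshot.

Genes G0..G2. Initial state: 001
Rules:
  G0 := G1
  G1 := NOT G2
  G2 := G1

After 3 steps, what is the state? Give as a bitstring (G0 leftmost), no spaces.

Step 1: G0=G1=0 G1=NOT G2=NOT 1=0 G2=G1=0 -> 000
Step 2: G0=G1=0 G1=NOT G2=NOT 0=1 G2=G1=0 -> 010
Step 3: G0=G1=1 G1=NOT G2=NOT 0=1 G2=G1=1 -> 111

111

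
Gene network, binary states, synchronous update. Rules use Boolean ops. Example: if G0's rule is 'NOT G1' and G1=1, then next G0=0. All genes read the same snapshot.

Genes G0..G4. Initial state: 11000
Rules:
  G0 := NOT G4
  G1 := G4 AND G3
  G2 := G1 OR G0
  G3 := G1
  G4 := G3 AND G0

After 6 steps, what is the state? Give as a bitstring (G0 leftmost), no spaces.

Step 1: G0=NOT G4=NOT 0=1 G1=G4&G3=0&0=0 G2=G1|G0=1|1=1 G3=G1=1 G4=G3&G0=0&1=0 -> 10110
Step 2: G0=NOT G4=NOT 0=1 G1=G4&G3=0&1=0 G2=G1|G0=0|1=1 G3=G1=0 G4=G3&G0=1&1=1 -> 10101
Step 3: G0=NOT G4=NOT 1=0 G1=G4&G3=1&0=0 G2=G1|G0=0|1=1 G3=G1=0 G4=G3&G0=0&1=0 -> 00100
Step 4: G0=NOT G4=NOT 0=1 G1=G4&G3=0&0=0 G2=G1|G0=0|0=0 G3=G1=0 G4=G3&G0=0&0=0 -> 10000
Step 5: G0=NOT G4=NOT 0=1 G1=G4&G3=0&0=0 G2=G1|G0=0|1=1 G3=G1=0 G4=G3&G0=0&1=0 -> 10100
Step 6: G0=NOT G4=NOT 0=1 G1=G4&G3=0&0=0 G2=G1|G0=0|1=1 G3=G1=0 G4=G3&G0=0&1=0 -> 10100

10100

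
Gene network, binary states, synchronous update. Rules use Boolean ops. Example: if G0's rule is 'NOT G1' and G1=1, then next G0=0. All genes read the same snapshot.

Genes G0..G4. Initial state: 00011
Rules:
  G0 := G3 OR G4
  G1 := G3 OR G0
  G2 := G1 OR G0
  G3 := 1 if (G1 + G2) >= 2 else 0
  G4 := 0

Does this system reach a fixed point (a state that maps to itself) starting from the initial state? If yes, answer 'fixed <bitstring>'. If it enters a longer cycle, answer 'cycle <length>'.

Answer: cycle 3

Derivation:
Step 0: 00011
Step 1: G0=G3|G4=1|1=1 G1=G3|G0=1|0=1 G2=G1|G0=0|0=0 G3=(0+0>=2)=0 G4=0(const) -> 11000
Step 2: G0=G3|G4=0|0=0 G1=G3|G0=0|1=1 G2=G1|G0=1|1=1 G3=(1+0>=2)=0 G4=0(const) -> 01100
Step 3: G0=G3|G4=0|0=0 G1=G3|G0=0|0=0 G2=G1|G0=1|0=1 G3=(1+1>=2)=1 G4=0(const) -> 00110
Step 4: G0=G3|G4=1|0=1 G1=G3|G0=1|0=1 G2=G1|G0=0|0=0 G3=(0+1>=2)=0 G4=0(const) -> 11000
Cycle of length 3 starting at step 1 -> no fixed point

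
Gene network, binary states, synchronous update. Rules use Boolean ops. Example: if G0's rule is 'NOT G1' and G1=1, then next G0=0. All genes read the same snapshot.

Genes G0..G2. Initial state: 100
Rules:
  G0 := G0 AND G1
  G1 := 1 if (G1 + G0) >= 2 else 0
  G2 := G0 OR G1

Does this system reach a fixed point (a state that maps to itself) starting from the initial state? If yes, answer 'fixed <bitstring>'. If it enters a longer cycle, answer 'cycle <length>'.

Step 0: 100
Step 1: G0=G0&G1=1&0=0 G1=(0+1>=2)=0 G2=G0|G1=1|0=1 -> 001
Step 2: G0=G0&G1=0&0=0 G1=(0+0>=2)=0 G2=G0|G1=0|0=0 -> 000
Step 3: G0=G0&G1=0&0=0 G1=(0+0>=2)=0 G2=G0|G1=0|0=0 -> 000
Fixed point reached at step 2: 000

Answer: fixed 000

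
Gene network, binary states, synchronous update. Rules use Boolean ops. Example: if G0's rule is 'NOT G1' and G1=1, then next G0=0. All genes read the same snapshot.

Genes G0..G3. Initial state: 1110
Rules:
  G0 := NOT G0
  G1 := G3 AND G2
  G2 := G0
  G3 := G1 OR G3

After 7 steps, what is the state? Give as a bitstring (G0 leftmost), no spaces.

Step 1: G0=NOT G0=NOT 1=0 G1=G3&G2=0&1=0 G2=G0=1 G3=G1|G3=1|0=1 -> 0011
Step 2: G0=NOT G0=NOT 0=1 G1=G3&G2=1&1=1 G2=G0=0 G3=G1|G3=0|1=1 -> 1101
Step 3: G0=NOT G0=NOT 1=0 G1=G3&G2=1&0=0 G2=G0=1 G3=G1|G3=1|1=1 -> 0011
Step 4: G0=NOT G0=NOT 0=1 G1=G3&G2=1&1=1 G2=G0=0 G3=G1|G3=0|1=1 -> 1101
Step 5: G0=NOT G0=NOT 1=0 G1=G3&G2=1&0=0 G2=G0=1 G3=G1|G3=1|1=1 -> 0011
Step 6: G0=NOT G0=NOT 0=1 G1=G3&G2=1&1=1 G2=G0=0 G3=G1|G3=0|1=1 -> 1101
Step 7: G0=NOT G0=NOT 1=0 G1=G3&G2=1&0=0 G2=G0=1 G3=G1|G3=1|1=1 -> 0011

0011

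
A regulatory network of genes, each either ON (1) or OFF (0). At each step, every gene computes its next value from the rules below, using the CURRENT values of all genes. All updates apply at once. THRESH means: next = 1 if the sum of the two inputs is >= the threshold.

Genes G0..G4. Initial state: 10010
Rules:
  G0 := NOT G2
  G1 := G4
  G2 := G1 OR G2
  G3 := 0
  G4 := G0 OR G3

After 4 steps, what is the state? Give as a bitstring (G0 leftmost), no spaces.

Step 1: G0=NOT G2=NOT 0=1 G1=G4=0 G2=G1|G2=0|0=0 G3=0(const) G4=G0|G3=1|1=1 -> 10001
Step 2: G0=NOT G2=NOT 0=1 G1=G4=1 G2=G1|G2=0|0=0 G3=0(const) G4=G0|G3=1|0=1 -> 11001
Step 3: G0=NOT G2=NOT 0=1 G1=G4=1 G2=G1|G2=1|0=1 G3=0(const) G4=G0|G3=1|0=1 -> 11101
Step 4: G0=NOT G2=NOT 1=0 G1=G4=1 G2=G1|G2=1|1=1 G3=0(const) G4=G0|G3=1|0=1 -> 01101

01101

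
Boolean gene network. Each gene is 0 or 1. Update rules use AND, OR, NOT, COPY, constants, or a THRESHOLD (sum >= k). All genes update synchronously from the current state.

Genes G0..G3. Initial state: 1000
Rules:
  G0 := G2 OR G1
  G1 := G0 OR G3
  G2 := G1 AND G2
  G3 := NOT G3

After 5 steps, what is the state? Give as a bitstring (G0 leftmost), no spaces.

Step 1: G0=G2|G1=0|0=0 G1=G0|G3=1|0=1 G2=G1&G2=0&0=0 G3=NOT G3=NOT 0=1 -> 0101
Step 2: G0=G2|G1=0|1=1 G1=G0|G3=0|1=1 G2=G1&G2=1&0=0 G3=NOT G3=NOT 1=0 -> 1100
Step 3: G0=G2|G1=0|1=1 G1=G0|G3=1|0=1 G2=G1&G2=1&0=0 G3=NOT G3=NOT 0=1 -> 1101
Step 4: G0=G2|G1=0|1=1 G1=G0|G3=1|1=1 G2=G1&G2=1&0=0 G3=NOT G3=NOT 1=0 -> 1100
Step 5: G0=G2|G1=0|1=1 G1=G0|G3=1|0=1 G2=G1&G2=1&0=0 G3=NOT G3=NOT 0=1 -> 1101

1101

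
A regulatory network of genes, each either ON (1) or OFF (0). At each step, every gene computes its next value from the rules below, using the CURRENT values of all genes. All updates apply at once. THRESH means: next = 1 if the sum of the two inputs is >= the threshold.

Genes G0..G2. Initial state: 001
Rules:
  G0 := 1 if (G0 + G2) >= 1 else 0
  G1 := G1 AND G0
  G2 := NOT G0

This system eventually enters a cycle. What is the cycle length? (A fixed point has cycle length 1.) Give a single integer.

Step 0: 001
Step 1: G0=(0+1>=1)=1 G1=G1&G0=0&0=0 G2=NOT G0=NOT 0=1 -> 101
Step 2: G0=(1+1>=1)=1 G1=G1&G0=0&1=0 G2=NOT G0=NOT 1=0 -> 100
Step 3: G0=(1+0>=1)=1 G1=G1&G0=0&1=0 G2=NOT G0=NOT 1=0 -> 100
State from step 3 equals state from step 2 -> cycle length 1

Answer: 1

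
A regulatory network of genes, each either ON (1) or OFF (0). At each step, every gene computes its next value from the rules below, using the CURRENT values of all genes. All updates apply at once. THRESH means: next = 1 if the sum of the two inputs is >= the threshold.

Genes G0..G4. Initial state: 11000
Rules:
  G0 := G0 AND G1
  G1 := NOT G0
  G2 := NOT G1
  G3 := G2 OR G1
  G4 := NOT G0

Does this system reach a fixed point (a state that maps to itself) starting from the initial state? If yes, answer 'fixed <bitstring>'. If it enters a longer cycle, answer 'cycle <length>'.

Step 0: 11000
Step 1: G0=G0&G1=1&1=1 G1=NOT G0=NOT 1=0 G2=NOT G1=NOT 1=0 G3=G2|G1=0|1=1 G4=NOT G0=NOT 1=0 -> 10010
Step 2: G0=G0&G1=1&0=0 G1=NOT G0=NOT 1=0 G2=NOT G1=NOT 0=1 G3=G2|G1=0|0=0 G4=NOT G0=NOT 1=0 -> 00100
Step 3: G0=G0&G1=0&0=0 G1=NOT G0=NOT 0=1 G2=NOT G1=NOT 0=1 G3=G2|G1=1|0=1 G4=NOT G0=NOT 0=1 -> 01111
Step 4: G0=G0&G1=0&1=0 G1=NOT G0=NOT 0=1 G2=NOT G1=NOT 1=0 G3=G2|G1=1|1=1 G4=NOT G0=NOT 0=1 -> 01011
Step 5: G0=G0&G1=0&1=0 G1=NOT G0=NOT 0=1 G2=NOT G1=NOT 1=0 G3=G2|G1=0|1=1 G4=NOT G0=NOT 0=1 -> 01011
Fixed point reached at step 4: 01011

Answer: fixed 01011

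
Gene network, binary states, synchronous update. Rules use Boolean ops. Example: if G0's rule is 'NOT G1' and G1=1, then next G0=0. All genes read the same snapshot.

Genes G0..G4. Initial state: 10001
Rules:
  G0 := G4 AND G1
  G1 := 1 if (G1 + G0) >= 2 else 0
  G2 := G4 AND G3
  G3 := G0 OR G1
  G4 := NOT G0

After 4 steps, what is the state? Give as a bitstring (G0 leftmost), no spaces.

Step 1: G0=G4&G1=1&0=0 G1=(0+1>=2)=0 G2=G4&G3=1&0=0 G3=G0|G1=1|0=1 G4=NOT G0=NOT 1=0 -> 00010
Step 2: G0=G4&G1=0&0=0 G1=(0+0>=2)=0 G2=G4&G3=0&1=0 G3=G0|G1=0|0=0 G4=NOT G0=NOT 0=1 -> 00001
Step 3: G0=G4&G1=1&0=0 G1=(0+0>=2)=0 G2=G4&G3=1&0=0 G3=G0|G1=0|0=0 G4=NOT G0=NOT 0=1 -> 00001
Step 4: G0=G4&G1=1&0=0 G1=(0+0>=2)=0 G2=G4&G3=1&0=0 G3=G0|G1=0|0=0 G4=NOT G0=NOT 0=1 -> 00001

00001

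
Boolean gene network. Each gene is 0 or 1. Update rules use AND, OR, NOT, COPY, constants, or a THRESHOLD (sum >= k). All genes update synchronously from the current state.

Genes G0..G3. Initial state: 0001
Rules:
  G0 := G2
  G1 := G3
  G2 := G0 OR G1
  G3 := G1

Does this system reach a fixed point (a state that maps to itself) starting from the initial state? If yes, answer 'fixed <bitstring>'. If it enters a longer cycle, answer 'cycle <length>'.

Answer: cycle 2

Derivation:
Step 0: 0001
Step 1: G0=G2=0 G1=G3=1 G2=G0|G1=0|0=0 G3=G1=0 -> 0100
Step 2: G0=G2=0 G1=G3=0 G2=G0|G1=0|1=1 G3=G1=1 -> 0011
Step 3: G0=G2=1 G1=G3=1 G2=G0|G1=0|0=0 G3=G1=0 -> 1100
Step 4: G0=G2=0 G1=G3=0 G2=G0|G1=1|1=1 G3=G1=1 -> 0011
Cycle of length 2 starting at step 2 -> no fixed point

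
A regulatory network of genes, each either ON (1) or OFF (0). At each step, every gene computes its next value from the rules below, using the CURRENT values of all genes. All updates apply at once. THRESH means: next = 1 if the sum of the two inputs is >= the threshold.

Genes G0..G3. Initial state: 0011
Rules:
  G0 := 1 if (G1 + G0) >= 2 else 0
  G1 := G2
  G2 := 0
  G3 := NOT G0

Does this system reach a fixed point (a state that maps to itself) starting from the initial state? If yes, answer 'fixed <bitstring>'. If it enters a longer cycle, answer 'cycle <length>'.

Answer: fixed 0001

Derivation:
Step 0: 0011
Step 1: G0=(0+0>=2)=0 G1=G2=1 G2=0(const) G3=NOT G0=NOT 0=1 -> 0101
Step 2: G0=(1+0>=2)=0 G1=G2=0 G2=0(const) G3=NOT G0=NOT 0=1 -> 0001
Step 3: G0=(0+0>=2)=0 G1=G2=0 G2=0(const) G3=NOT G0=NOT 0=1 -> 0001
Fixed point reached at step 2: 0001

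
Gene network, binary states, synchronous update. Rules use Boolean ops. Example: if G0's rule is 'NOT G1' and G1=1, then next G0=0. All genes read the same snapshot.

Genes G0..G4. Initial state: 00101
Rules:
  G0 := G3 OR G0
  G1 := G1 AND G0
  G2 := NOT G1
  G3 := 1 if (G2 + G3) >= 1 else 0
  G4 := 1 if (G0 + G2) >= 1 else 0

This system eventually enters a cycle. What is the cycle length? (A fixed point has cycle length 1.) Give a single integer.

Step 0: 00101
Step 1: G0=G3|G0=0|0=0 G1=G1&G0=0&0=0 G2=NOT G1=NOT 0=1 G3=(1+0>=1)=1 G4=(0+1>=1)=1 -> 00111
Step 2: G0=G3|G0=1|0=1 G1=G1&G0=0&0=0 G2=NOT G1=NOT 0=1 G3=(1+1>=1)=1 G4=(0+1>=1)=1 -> 10111
Step 3: G0=G3|G0=1|1=1 G1=G1&G0=0&1=0 G2=NOT G1=NOT 0=1 G3=(1+1>=1)=1 G4=(1+1>=1)=1 -> 10111
State from step 3 equals state from step 2 -> cycle length 1

Answer: 1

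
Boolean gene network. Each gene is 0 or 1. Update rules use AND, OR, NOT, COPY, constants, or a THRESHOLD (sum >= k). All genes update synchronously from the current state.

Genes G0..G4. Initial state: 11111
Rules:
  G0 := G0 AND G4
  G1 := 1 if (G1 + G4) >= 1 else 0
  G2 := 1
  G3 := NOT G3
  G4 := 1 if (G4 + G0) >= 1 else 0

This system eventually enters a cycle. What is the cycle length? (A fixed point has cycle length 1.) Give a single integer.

Answer: 2

Derivation:
Step 0: 11111
Step 1: G0=G0&G4=1&1=1 G1=(1+1>=1)=1 G2=1(const) G3=NOT G3=NOT 1=0 G4=(1+1>=1)=1 -> 11101
Step 2: G0=G0&G4=1&1=1 G1=(1+1>=1)=1 G2=1(const) G3=NOT G3=NOT 0=1 G4=(1+1>=1)=1 -> 11111
State from step 2 equals state from step 0 -> cycle length 2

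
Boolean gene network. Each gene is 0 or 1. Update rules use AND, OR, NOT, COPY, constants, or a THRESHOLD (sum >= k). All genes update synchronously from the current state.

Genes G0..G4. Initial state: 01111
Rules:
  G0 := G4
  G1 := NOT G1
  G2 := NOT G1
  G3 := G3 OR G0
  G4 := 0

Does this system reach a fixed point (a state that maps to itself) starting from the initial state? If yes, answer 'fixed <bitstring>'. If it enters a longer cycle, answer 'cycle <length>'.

Answer: cycle 2

Derivation:
Step 0: 01111
Step 1: G0=G4=1 G1=NOT G1=NOT 1=0 G2=NOT G1=NOT 1=0 G3=G3|G0=1|0=1 G4=0(const) -> 10010
Step 2: G0=G4=0 G1=NOT G1=NOT 0=1 G2=NOT G1=NOT 0=1 G3=G3|G0=1|1=1 G4=0(const) -> 01110
Step 3: G0=G4=0 G1=NOT G1=NOT 1=0 G2=NOT G1=NOT 1=0 G3=G3|G0=1|0=1 G4=0(const) -> 00010
Step 4: G0=G4=0 G1=NOT G1=NOT 0=1 G2=NOT G1=NOT 0=1 G3=G3|G0=1|0=1 G4=0(const) -> 01110
Cycle of length 2 starting at step 2 -> no fixed point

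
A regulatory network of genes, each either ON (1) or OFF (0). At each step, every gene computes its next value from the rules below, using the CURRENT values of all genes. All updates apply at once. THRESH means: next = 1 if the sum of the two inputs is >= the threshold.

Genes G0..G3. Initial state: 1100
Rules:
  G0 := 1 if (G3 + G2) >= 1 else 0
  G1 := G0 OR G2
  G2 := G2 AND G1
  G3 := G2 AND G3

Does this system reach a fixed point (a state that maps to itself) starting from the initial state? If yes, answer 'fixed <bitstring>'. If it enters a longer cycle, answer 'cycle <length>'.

Answer: fixed 0000

Derivation:
Step 0: 1100
Step 1: G0=(0+0>=1)=0 G1=G0|G2=1|0=1 G2=G2&G1=0&1=0 G3=G2&G3=0&0=0 -> 0100
Step 2: G0=(0+0>=1)=0 G1=G0|G2=0|0=0 G2=G2&G1=0&1=0 G3=G2&G3=0&0=0 -> 0000
Step 3: G0=(0+0>=1)=0 G1=G0|G2=0|0=0 G2=G2&G1=0&0=0 G3=G2&G3=0&0=0 -> 0000
Fixed point reached at step 2: 0000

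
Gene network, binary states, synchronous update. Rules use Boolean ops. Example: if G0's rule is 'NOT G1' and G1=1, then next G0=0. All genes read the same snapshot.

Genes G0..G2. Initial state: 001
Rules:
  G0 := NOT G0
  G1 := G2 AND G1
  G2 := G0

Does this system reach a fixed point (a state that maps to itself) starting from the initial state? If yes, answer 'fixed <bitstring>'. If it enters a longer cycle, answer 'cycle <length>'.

Answer: cycle 2

Derivation:
Step 0: 001
Step 1: G0=NOT G0=NOT 0=1 G1=G2&G1=1&0=0 G2=G0=0 -> 100
Step 2: G0=NOT G0=NOT 1=0 G1=G2&G1=0&0=0 G2=G0=1 -> 001
Cycle of length 2 starting at step 0 -> no fixed point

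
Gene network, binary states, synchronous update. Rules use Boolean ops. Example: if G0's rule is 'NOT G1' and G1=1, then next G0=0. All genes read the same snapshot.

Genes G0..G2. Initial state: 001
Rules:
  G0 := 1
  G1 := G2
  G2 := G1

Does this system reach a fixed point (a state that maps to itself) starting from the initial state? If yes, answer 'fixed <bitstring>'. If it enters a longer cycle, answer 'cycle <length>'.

Step 0: 001
Step 1: G0=1(const) G1=G2=1 G2=G1=0 -> 110
Step 2: G0=1(const) G1=G2=0 G2=G1=1 -> 101
Step 3: G0=1(const) G1=G2=1 G2=G1=0 -> 110
Cycle of length 2 starting at step 1 -> no fixed point

Answer: cycle 2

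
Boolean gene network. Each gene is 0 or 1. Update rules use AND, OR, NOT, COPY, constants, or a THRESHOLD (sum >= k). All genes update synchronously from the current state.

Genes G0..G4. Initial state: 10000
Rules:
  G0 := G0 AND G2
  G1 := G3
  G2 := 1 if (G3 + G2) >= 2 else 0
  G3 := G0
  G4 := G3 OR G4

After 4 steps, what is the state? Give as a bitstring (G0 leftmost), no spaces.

Step 1: G0=G0&G2=1&0=0 G1=G3=0 G2=(0+0>=2)=0 G3=G0=1 G4=G3|G4=0|0=0 -> 00010
Step 2: G0=G0&G2=0&0=0 G1=G3=1 G2=(1+0>=2)=0 G3=G0=0 G4=G3|G4=1|0=1 -> 01001
Step 3: G0=G0&G2=0&0=0 G1=G3=0 G2=(0+0>=2)=0 G3=G0=0 G4=G3|G4=0|1=1 -> 00001
Step 4: G0=G0&G2=0&0=0 G1=G3=0 G2=(0+0>=2)=0 G3=G0=0 G4=G3|G4=0|1=1 -> 00001

00001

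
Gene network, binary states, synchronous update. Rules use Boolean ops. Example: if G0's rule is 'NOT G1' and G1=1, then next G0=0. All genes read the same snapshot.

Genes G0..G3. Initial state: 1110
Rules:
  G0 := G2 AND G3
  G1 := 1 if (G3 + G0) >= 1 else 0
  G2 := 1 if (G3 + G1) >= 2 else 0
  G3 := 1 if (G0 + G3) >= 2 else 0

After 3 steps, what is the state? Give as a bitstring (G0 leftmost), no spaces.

Step 1: G0=G2&G3=1&0=0 G1=(0+1>=1)=1 G2=(0+1>=2)=0 G3=(1+0>=2)=0 -> 0100
Step 2: G0=G2&G3=0&0=0 G1=(0+0>=1)=0 G2=(0+1>=2)=0 G3=(0+0>=2)=0 -> 0000
Step 3: G0=G2&G3=0&0=0 G1=(0+0>=1)=0 G2=(0+0>=2)=0 G3=(0+0>=2)=0 -> 0000

0000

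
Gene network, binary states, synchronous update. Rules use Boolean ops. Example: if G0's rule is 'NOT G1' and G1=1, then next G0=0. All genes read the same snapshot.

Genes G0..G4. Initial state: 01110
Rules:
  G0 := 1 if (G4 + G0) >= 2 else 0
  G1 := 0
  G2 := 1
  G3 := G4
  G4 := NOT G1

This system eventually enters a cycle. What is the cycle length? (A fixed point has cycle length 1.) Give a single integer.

Answer: 1

Derivation:
Step 0: 01110
Step 1: G0=(0+0>=2)=0 G1=0(const) G2=1(const) G3=G4=0 G4=NOT G1=NOT 1=0 -> 00100
Step 2: G0=(0+0>=2)=0 G1=0(const) G2=1(const) G3=G4=0 G4=NOT G1=NOT 0=1 -> 00101
Step 3: G0=(1+0>=2)=0 G1=0(const) G2=1(const) G3=G4=1 G4=NOT G1=NOT 0=1 -> 00111
Step 4: G0=(1+0>=2)=0 G1=0(const) G2=1(const) G3=G4=1 G4=NOT G1=NOT 0=1 -> 00111
State from step 4 equals state from step 3 -> cycle length 1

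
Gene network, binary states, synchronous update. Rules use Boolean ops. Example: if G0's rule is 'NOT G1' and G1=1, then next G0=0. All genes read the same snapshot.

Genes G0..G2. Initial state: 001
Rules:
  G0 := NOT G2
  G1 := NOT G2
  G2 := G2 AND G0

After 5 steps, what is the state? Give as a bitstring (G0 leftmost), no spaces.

Step 1: G0=NOT G2=NOT 1=0 G1=NOT G2=NOT 1=0 G2=G2&G0=1&0=0 -> 000
Step 2: G0=NOT G2=NOT 0=1 G1=NOT G2=NOT 0=1 G2=G2&G0=0&0=0 -> 110
Step 3: G0=NOT G2=NOT 0=1 G1=NOT G2=NOT 0=1 G2=G2&G0=0&1=0 -> 110
Step 4: G0=NOT G2=NOT 0=1 G1=NOT G2=NOT 0=1 G2=G2&G0=0&1=0 -> 110
Step 5: G0=NOT G2=NOT 0=1 G1=NOT G2=NOT 0=1 G2=G2&G0=0&1=0 -> 110

110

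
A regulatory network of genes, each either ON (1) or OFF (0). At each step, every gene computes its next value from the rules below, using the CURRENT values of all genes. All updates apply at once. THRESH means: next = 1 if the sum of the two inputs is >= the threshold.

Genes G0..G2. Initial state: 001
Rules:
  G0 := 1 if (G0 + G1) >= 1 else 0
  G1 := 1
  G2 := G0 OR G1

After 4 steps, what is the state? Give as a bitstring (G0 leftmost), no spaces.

Step 1: G0=(0+0>=1)=0 G1=1(const) G2=G0|G1=0|0=0 -> 010
Step 2: G0=(0+1>=1)=1 G1=1(const) G2=G0|G1=0|1=1 -> 111
Step 3: G0=(1+1>=1)=1 G1=1(const) G2=G0|G1=1|1=1 -> 111
Step 4: G0=(1+1>=1)=1 G1=1(const) G2=G0|G1=1|1=1 -> 111

111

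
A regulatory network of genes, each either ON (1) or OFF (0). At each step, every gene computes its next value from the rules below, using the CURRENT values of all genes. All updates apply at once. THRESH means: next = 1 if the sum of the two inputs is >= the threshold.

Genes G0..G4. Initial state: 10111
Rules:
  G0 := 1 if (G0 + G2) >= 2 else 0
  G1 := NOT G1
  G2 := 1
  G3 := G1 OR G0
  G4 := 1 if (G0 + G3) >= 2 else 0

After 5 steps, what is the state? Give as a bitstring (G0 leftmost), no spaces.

Step 1: G0=(1+1>=2)=1 G1=NOT G1=NOT 0=1 G2=1(const) G3=G1|G0=0|1=1 G4=(1+1>=2)=1 -> 11111
Step 2: G0=(1+1>=2)=1 G1=NOT G1=NOT 1=0 G2=1(const) G3=G1|G0=1|1=1 G4=(1+1>=2)=1 -> 10111
Step 3: G0=(1+1>=2)=1 G1=NOT G1=NOT 0=1 G2=1(const) G3=G1|G0=0|1=1 G4=(1+1>=2)=1 -> 11111
Step 4: G0=(1+1>=2)=1 G1=NOT G1=NOT 1=0 G2=1(const) G3=G1|G0=1|1=1 G4=(1+1>=2)=1 -> 10111
Step 5: G0=(1+1>=2)=1 G1=NOT G1=NOT 0=1 G2=1(const) G3=G1|G0=0|1=1 G4=(1+1>=2)=1 -> 11111

11111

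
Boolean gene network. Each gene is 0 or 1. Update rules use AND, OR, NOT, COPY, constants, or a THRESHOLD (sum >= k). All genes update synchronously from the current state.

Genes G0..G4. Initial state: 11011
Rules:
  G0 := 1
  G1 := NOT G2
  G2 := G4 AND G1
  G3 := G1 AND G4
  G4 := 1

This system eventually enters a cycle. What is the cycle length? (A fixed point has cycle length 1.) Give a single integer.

Step 0: 11011
Step 1: G0=1(const) G1=NOT G2=NOT 0=1 G2=G4&G1=1&1=1 G3=G1&G4=1&1=1 G4=1(const) -> 11111
Step 2: G0=1(const) G1=NOT G2=NOT 1=0 G2=G4&G1=1&1=1 G3=G1&G4=1&1=1 G4=1(const) -> 10111
Step 3: G0=1(const) G1=NOT G2=NOT 1=0 G2=G4&G1=1&0=0 G3=G1&G4=0&1=0 G4=1(const) -> 10001
Step 4: G0=1(const) G1=NOT G2=NOT 0=1 G2=G4&G1=1&0=0 G3=G1&G4=0&1=0 G4=1(const) -> 11001
Step 5: G0=1(const) G1=NOT G2=NOT 0=1 G2=G4&G1=1&1=1 G3=G1&G4=1&1=1 G4=1(const) -> 11111
State from step 5 equals state from step 1 -> cycle length 4

Answer: 4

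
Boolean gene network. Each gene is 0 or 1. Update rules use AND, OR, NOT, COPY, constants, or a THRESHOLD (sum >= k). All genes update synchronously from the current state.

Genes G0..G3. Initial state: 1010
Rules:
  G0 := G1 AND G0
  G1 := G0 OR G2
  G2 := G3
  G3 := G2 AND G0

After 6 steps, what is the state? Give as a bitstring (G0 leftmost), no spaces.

Step 1: G0=G1&G0=0&1=0 G1=G0|G2=1|1=1 G2=G3=0 G3=G2&G0=1&1=1 -> 0101
Step 2: G0=G1&G0=1&0=0 G1=G0|G2=0|0=0 G2=G3=1 G3=G2&G0=0&0=0 -> 0010
Step 3: G0=G1&G0=0&0=0 G1=G0|G2=0|1=1 G2=G3=0 G3=G2&G0=1&0=0 -> 0100
Step 4: G0=G1&G0=1&0=0 G1=G0|G2=0|0=0 G2=G3=0 G3=G2&G0=0&0=0 -> 0000
Step 5: G0=G1&G0=0&0=0 G1=G0|G2=0|0=0 G2=G3=0 G3=G2&G0=0&0=0 -> 0000
Step 6: G0=G1&G0=0&0=0 G1=G0|G2=0|0=0 G2=G3=0 G3=G2&G0=0&0=0 -> 0000

0000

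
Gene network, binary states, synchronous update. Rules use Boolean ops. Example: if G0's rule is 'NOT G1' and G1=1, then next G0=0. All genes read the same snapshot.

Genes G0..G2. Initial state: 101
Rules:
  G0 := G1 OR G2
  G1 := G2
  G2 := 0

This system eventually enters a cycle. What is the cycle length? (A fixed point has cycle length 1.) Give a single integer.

Answer: 1

Derivation:
Step 0: 101
Step 1: G0=G1|G2=0|1=1 G1=G2=1 G2=0(const) -> 110
Step 2: G0=G1|G2=1|0=1 G1=G2=0 G2=0(const) -> 100
Step 3: G0=G1|G2=0|0=0 G1=G2=0 G2=0(const) -> 000
Step 4: G0=G1|G2=0|0=0 G1=G2=0 G2=0(const) -> 000
State from step 4 equals state from step 3 -> cycle length 1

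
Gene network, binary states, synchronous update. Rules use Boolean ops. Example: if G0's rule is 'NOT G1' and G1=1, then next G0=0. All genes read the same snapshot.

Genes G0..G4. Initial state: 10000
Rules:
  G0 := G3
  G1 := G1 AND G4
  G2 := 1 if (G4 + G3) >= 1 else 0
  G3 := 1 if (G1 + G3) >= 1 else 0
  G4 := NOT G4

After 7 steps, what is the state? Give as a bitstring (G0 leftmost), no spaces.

Step 1: G0=G3=0 G1=G1&G4=0&0=0 G2=(0+0>=1)=0 G3=(0+0>=1)=0 G4=NOT G4=NOT 0=1 -> 00001
Step 2: G0=G3=0 G1=G1&G4=0&1=0 G2=(1+0>=1)=1 G3=(0+0>=1)=0 G4=NOT G4=NOT 1=0 -> 00100
Step 3: G0=G3=0 G1=G1&G4=0&0=0 G2=(0+0>=1)=0 G3=(0+0>=1)=0 G4=NOT G4=NOT 0=1 -> 00001
Step 4: G0=G3=0 G1=G1&G4=0&1=0 G2=(1+0>=1)=1 G3=(0+0>=1)=0 G4=NOT G4=NOT 1=0 -> 00100
Step 5: G0=G3=0 G1=G1&G4=0&0=0 G2=(0+0>=1)=0 G3=(0+0>=1)=0 G4=NOT G4=NOT 0=1 -> 00001
Step 6: G0=G3=0 G1=G1&G4=0&1=0 G2=(1+0>=1)=1 G3=(0+0>=1)=0 G4=NOT G4=NOT 1=0 -> 00100
Step 7: G0=G3=0 G1=G1&G4=0&0=0 G2=(0+0>=1)=0 G3=(0+0>=1)=0 G4=NOT G4=NOT 0=1 -> 00001

00001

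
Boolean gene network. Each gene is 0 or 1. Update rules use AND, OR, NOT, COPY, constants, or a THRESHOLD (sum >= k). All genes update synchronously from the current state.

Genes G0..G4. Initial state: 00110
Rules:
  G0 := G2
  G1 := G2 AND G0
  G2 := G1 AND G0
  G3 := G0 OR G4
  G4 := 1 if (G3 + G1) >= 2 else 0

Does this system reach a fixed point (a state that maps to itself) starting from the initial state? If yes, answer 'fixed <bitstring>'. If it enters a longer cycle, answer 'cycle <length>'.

Answer: fixed 00000

Derivation:
Step 0: 00110
Step 1: G0=G2=1 G1=G2&G0=1&0=0 G2=G1&G0=0&0=0 G3=G0|G4=0|0=0 G4=(1+0>=2)=0 -> 10000
Step 2: G0=G2=0 G1=G2&G0=0&1=0 G2=G1&G0=0&1=0 G3=G0|G4=1|0=1 G4=(0+0>=2)=0 -> 00010
Step 3: G0=G2=0 G1=G2&G0=0&0=0 G2=G1&G0=0&0=0 G3=G0|G4=0|0=0 G4=(1+0>=2)=0 -> 00000
Step 4: G0=G2=0 G1=G2&G0=0&0=0 G2=G1&G0=0&0=0 G3=G0|G4=0|0=0 G4=(0+0>=2)=0 -> 00000
Fixed point reached at step 3: 00000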